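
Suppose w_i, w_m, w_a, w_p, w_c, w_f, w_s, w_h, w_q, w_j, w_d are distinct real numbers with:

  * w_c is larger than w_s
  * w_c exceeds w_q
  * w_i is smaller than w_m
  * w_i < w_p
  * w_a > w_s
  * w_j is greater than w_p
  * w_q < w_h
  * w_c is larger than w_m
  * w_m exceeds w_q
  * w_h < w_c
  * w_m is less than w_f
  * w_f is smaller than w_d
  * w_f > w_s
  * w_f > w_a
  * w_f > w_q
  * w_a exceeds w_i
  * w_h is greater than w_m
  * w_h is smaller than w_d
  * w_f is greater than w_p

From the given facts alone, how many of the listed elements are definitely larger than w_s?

Directly above w_s: w_a, w_c, w_f.
One step further: w_d (4 so far).
Nothing else is reachable above w_s; 4 in all.

4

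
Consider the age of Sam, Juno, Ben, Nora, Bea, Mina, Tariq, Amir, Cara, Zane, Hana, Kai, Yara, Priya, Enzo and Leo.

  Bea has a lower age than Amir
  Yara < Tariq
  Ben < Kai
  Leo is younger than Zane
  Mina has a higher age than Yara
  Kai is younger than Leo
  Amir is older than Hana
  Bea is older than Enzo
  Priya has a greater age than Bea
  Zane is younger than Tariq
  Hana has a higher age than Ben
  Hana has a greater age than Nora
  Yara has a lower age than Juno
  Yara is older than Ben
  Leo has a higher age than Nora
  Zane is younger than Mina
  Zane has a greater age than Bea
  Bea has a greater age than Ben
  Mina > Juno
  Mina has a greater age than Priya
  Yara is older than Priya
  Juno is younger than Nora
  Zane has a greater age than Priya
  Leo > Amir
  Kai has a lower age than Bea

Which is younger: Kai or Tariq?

Following the relations from Kai: Kai < Bea < Priya < Yara < Juno < Nora < Hana < Amir < Leo < Zane < Tariq.
So Kai < Tariq; Kai is the younger of the two.

Kai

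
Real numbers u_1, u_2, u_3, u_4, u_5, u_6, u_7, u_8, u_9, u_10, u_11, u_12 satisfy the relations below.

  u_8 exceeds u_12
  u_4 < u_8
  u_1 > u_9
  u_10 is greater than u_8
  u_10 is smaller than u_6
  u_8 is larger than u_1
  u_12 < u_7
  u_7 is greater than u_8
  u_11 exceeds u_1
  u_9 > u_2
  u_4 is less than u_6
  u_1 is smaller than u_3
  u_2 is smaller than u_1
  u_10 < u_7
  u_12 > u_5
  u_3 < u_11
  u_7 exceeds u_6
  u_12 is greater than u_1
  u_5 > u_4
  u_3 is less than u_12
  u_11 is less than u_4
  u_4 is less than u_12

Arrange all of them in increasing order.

Each adjacent pair is fixed by a given relation: u_2 < u_9; u_9 < u_1; u_1 < u_3; u_3 < u_11; u_11 < u_4; u_4 < u_5; u_5 < u_12; u_12 < u_8; u_8 < u_10; u_10 < u_6; u_6 < u_7. Chaining them end to end gives the full order.

u_2 < u_9 < u_1 < u_3 < u_11 < u_4 < u_5 < u_12 < u_8 < u_10 < u_6 < u_7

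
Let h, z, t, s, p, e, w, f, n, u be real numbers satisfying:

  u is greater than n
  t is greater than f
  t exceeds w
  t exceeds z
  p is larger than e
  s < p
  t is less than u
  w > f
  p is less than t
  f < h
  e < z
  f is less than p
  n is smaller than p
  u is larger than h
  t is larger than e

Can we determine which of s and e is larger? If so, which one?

undetermined

Following every chain through e: above e we get z, p, t, u.
s is not reached, and no chain runs the other way from s to e.
So the given relations leave the order of e and s undetermined.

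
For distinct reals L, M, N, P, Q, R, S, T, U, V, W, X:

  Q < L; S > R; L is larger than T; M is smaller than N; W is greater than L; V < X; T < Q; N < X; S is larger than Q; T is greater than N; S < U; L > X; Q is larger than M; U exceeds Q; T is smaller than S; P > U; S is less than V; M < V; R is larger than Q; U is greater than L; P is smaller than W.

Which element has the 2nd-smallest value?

Chaining the given pairs: M < N < T < Q < R < S < V < X < L < U < P < W.
Counting 2 from the smallest end gives N.

N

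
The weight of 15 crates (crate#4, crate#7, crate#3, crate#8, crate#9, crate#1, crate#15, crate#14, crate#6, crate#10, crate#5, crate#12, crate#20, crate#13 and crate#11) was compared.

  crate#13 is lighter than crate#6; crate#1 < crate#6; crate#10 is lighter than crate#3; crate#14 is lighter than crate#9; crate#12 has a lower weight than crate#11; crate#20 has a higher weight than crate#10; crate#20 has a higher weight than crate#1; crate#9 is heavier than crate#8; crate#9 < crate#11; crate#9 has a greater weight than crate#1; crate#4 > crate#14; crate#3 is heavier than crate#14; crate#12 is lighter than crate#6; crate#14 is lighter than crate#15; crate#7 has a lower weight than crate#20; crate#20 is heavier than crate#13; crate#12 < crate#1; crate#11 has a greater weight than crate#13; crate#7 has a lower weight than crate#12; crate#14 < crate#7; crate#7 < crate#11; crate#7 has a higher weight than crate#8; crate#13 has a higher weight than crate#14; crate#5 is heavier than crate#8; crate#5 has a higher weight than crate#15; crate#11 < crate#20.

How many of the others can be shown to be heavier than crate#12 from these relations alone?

Directly above crate#12: crate#1, crate#6, crate#11.
One step further: crate#9, crate#20 (5 so far).
No other element is forced above crate#12 by the given relations, so the count is 5.

5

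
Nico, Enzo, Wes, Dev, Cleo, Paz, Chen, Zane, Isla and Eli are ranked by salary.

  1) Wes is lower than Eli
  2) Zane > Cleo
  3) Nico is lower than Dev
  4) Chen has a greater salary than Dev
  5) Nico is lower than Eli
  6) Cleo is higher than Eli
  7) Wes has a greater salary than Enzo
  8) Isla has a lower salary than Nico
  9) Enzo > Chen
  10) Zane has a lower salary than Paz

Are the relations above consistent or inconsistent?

consistent

The single ordering Isla < Nico < Dev < Chen < Enzo < Wes < Eli < Cleo < Zane < Paz satisfies every listed relation, so no contradiction arises.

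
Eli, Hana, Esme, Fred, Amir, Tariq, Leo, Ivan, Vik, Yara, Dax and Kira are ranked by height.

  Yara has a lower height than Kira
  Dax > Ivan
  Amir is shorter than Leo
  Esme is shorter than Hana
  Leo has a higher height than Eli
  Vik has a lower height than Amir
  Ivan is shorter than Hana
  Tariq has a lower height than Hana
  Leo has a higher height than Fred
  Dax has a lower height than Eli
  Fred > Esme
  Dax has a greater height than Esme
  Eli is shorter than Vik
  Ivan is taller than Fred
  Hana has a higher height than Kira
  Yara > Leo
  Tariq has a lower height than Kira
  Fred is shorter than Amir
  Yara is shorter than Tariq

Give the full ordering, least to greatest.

Esme < Fred < Ivan < Dax < Eli < Vik < Amir < Leo < Yara < Tariq < Kira < Hana

The consecutive links are each given: Esme < Fred; Fred < Ivan; Ivan < Dax; Dax < Eli; Eli < Vik; Vik < Amir; Amir < Leo; Leo < Yara; Yara < Tariq; Tariq < Kira; Kira < Hana.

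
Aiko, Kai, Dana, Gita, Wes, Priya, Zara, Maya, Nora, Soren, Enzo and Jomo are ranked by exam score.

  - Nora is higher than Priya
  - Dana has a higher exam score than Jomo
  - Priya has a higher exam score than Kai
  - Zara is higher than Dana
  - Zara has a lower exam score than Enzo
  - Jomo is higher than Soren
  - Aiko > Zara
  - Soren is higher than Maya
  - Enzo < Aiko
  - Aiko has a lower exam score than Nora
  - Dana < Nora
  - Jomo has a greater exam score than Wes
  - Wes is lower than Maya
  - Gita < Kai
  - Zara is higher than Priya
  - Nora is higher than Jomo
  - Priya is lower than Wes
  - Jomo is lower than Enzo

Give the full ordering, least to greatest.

The consecutive links are each given: Gita < Kai; Kai < Priya; Priya < Wes; Wes < Maya; Maya < Soren; Soren < Jomo; Jomo < Dana; Dana < Zara; Zara < Enzo; Enzo < Aiko; Aiko < Nora.

Gita < Kai < Priya < Wes < Maya < Soren < Jomo < Dana < Zara < Enzo < Aiko < Nora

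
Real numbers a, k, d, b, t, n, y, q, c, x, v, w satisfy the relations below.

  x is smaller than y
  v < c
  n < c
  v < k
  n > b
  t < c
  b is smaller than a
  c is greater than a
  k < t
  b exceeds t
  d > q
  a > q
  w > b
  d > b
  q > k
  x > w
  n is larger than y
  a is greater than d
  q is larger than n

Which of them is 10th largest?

Piecing the relations together gives one ordering: v < k < t < b < w < x < y < n < q < d < a < c.
Counting 10 from the largest end gives t.

t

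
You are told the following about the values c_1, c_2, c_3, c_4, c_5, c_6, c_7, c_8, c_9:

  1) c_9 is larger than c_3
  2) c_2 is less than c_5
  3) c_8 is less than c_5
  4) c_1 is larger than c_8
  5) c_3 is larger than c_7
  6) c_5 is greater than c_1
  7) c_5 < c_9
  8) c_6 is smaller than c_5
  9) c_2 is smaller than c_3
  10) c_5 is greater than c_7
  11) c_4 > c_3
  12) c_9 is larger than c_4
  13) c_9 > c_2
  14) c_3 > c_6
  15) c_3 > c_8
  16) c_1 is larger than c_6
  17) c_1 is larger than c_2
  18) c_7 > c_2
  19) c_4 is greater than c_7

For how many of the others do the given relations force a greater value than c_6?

The elements the relations force above c_6 are c_1, c_3, c_4, c_5, c_9 — no chain reaches any other.
That is 5.

5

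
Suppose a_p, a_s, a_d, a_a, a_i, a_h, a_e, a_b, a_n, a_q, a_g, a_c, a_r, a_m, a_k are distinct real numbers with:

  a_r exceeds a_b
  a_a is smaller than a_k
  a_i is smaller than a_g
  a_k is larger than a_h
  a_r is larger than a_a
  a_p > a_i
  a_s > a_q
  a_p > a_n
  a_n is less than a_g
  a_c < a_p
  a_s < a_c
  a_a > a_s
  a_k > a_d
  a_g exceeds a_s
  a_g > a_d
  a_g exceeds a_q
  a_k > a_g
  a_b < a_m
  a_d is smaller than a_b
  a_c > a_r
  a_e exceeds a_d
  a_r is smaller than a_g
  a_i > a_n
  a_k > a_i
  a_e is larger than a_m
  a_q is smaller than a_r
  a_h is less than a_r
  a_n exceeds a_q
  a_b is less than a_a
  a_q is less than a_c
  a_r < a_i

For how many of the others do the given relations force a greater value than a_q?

9

Directly above a_q: a_s, a_r, a_n, a_g, a_c.
One step further: a_a, a_i, a_k, a_p (9 so far).
No other element is forced above a_q by the given relations, so the count is 9.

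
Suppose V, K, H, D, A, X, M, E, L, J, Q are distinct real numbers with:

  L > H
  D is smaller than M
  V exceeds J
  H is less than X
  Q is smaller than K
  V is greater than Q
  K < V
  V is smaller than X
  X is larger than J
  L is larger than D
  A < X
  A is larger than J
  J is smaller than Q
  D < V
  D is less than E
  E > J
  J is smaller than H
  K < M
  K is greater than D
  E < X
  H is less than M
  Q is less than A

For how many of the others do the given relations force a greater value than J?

9

From J the given relations immediately reach Q, A, E, H, V, X.
From those, K, L, M — 9 in total.
Nothing else is reachable above J; 9 in all.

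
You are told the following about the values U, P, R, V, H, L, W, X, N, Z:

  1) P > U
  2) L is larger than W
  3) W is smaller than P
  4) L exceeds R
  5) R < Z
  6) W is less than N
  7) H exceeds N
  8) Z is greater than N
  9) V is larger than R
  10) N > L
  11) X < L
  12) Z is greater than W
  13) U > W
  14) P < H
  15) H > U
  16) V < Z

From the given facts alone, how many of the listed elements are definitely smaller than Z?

From Z the given relations immediately reach W, R, V, N.
From those, L — 5 in total.
From those, X — 6 in total.
No other element is forced below Z by the given relations, so the count is 6.

6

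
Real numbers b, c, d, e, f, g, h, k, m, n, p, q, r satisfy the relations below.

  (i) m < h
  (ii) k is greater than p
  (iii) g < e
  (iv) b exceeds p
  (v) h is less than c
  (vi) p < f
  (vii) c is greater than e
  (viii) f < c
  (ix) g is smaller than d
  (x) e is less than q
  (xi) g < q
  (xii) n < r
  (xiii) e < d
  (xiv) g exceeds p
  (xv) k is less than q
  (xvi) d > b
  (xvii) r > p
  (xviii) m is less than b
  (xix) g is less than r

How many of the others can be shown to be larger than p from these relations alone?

From p the given relations immediately reach g, r, b, f, k.
From those, e, c, d, q — 9 in total.
Nothing else is reachable above p; 9 in all.

9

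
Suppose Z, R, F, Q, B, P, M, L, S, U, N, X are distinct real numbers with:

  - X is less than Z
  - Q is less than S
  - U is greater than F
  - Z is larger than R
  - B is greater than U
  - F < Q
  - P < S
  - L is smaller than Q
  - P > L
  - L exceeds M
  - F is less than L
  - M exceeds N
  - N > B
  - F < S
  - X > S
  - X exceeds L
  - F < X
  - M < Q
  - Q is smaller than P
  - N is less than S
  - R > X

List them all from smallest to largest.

F < U < B < N < M < L < Q < P < S < X < R < Z

Nothing is placed below F, so it is least; from there F < U; U < B; B < N; N < M; M < L; L < Q; Q < P; P < S; S < X; X < R; R < Z, each given directly.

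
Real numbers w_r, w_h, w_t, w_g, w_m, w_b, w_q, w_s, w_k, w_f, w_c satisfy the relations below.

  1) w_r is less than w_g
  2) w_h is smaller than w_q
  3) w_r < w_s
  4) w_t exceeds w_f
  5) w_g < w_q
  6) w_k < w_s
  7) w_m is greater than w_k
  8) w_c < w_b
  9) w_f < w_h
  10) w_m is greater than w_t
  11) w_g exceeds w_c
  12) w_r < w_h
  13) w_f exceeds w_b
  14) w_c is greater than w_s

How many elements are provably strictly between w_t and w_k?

4

The relations place w_k below w_t. An element lies strictly between them when it is forced above w_k and also forced below w_t.
Above w_k: {w_s, w_c, w_b, w_g, w_f, w_h, w_q, w_m}. Below w_t: {w_r, w_s, w_c, w_b, w_f}.
Intersection: {w_s, w_c, w_b, w_f} — 4.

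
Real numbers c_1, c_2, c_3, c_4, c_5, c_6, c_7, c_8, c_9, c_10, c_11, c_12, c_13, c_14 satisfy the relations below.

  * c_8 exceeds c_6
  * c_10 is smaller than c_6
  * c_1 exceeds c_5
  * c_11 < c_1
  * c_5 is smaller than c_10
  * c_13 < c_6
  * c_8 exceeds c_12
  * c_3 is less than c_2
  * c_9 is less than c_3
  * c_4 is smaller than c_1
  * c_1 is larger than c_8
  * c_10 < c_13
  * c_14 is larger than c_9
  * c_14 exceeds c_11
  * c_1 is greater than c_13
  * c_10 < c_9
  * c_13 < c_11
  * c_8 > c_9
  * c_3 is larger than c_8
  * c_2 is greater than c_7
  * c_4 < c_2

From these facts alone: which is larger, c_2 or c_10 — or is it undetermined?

The relevant relations are c_10 < c_13; c_13 < c_6; c_6 < c_8; c_8 < c_3; c_3 < c_2.
Together: c_10 < c_13 < c_6 < c_8 < c_3 < c_2.
So c_2 is larger.

c_2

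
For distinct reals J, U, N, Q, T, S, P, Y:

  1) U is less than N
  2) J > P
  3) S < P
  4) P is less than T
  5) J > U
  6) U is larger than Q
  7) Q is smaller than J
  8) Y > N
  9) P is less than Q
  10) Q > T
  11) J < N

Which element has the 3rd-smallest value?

T

The consecutive relations fix a unique order: S < P < T < Q < U < J < N < Y.
The 3rd smallest is T.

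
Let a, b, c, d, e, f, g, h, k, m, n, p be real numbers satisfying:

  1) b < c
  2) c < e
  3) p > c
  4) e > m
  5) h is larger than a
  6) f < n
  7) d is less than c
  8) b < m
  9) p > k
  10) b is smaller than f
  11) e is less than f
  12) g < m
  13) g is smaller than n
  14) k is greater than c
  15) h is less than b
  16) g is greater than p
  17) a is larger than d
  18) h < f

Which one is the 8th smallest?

g

Piecing the relations together gives one ordering: d < a < h < b < c < k < p < g < m < e < f < n.
Counting 8 from the smallest end gives g.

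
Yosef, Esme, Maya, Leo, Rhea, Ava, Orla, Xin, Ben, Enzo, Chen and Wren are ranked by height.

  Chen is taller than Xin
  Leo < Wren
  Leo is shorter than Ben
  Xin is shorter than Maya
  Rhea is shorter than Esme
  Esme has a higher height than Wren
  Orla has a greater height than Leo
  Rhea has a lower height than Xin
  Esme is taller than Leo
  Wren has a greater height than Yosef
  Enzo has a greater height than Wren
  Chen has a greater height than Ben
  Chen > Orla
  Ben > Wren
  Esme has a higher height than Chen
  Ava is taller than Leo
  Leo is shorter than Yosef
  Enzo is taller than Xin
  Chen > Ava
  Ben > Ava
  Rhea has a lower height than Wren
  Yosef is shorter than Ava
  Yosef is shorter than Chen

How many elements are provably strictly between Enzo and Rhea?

2

The relations place Rhea below Enzo. An element lies strictly between them when it is forced above Rhea and also forced below Enzo.
Above Rhea: {Xin, Wren, Ben, Chen, Maya, Esme}. Below Enzo: {Leo, Yosef, Xin, Wren}.
Intersection: {Xin, Wren} — 2.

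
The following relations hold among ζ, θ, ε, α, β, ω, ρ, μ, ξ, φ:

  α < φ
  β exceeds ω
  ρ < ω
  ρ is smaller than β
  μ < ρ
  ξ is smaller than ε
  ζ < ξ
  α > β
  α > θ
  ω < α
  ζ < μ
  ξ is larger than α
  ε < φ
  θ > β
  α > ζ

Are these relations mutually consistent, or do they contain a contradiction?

consistent

Every relation is compatible with ζ < μ < ρ < ω < β < θ < α < ξ < ε < φ; the set is consistent.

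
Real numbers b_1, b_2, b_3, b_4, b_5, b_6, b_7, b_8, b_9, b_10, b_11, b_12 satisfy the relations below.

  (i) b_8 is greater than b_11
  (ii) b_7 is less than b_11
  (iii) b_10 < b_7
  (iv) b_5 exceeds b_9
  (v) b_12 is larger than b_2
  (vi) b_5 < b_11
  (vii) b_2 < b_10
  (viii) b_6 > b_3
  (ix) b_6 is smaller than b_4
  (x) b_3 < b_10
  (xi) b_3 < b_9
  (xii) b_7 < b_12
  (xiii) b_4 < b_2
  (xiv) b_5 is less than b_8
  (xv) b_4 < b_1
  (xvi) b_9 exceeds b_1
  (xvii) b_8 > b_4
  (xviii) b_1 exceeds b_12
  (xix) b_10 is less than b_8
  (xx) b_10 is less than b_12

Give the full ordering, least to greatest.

Each adjacent pair is fixed by a given relation: b_3 < b_6; b_6 < b_4; b_4 < b_2; b_2 < b_10; b_10 < b_7; b_7 < b_12; b_12 < b_1; b_1 < b_9; b_9 < b_5; b_5 < b_11; b_11 < b_8. Chaining them end to end gives the full order.

b_3 < b_6 < b_4 < b_2 < b_10 < b_7 < b_12 < b_1 < b_9 < b_5 < b_11 < b_8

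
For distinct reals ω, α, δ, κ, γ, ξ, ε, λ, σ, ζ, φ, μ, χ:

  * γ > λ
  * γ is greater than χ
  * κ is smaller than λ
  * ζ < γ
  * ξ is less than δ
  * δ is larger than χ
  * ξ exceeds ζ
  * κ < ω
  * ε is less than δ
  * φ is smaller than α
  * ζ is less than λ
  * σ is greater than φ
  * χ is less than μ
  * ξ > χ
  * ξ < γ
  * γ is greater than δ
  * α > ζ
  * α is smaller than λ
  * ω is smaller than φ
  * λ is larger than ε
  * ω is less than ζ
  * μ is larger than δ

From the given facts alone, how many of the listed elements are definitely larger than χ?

The elements the relations force above χ are ξ, δ, μ, γ — no chain reaches any other.
That is 4.

4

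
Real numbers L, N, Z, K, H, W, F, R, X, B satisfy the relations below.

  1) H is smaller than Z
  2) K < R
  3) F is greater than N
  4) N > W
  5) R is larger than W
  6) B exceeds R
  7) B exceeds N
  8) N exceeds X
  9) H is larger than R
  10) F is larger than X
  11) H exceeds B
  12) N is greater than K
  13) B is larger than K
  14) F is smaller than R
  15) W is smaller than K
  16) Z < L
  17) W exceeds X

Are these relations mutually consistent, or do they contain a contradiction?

consistent

Every relation is compatible with X < W < K < N < F < R < B < H < Z < L; the set is consistent.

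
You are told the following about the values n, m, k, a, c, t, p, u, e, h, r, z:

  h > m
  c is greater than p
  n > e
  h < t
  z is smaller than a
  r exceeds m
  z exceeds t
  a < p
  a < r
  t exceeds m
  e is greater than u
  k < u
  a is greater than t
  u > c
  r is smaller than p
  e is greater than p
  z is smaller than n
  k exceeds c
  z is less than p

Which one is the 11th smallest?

Piecing the relations together gives one ordering: m < h < t < z < a < r < p < c < k < u < e < n.
Counting 11 from the smallest end gives e.

e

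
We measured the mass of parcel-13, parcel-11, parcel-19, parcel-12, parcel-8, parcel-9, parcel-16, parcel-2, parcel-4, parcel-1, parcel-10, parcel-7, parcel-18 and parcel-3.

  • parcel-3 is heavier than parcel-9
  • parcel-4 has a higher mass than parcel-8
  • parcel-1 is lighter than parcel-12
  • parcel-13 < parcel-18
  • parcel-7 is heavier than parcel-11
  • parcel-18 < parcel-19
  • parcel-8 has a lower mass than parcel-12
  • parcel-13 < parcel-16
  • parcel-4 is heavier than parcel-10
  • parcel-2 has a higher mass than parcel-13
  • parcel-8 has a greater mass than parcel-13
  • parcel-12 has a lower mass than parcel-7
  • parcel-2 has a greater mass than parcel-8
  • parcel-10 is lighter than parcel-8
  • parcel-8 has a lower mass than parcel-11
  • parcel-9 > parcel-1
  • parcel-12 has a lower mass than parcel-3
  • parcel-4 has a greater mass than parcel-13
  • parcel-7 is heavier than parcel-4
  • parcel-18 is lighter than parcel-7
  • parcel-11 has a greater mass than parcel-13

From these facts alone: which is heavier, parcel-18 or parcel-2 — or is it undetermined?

Following every chain through parcel-18: above parcel-18 we get parcel-19, parcel-7; below parcel-18 we get parcel-13.
parcel-2 is not reached, and no chain runs the other way from parcel-2 to parcel-18.
So the given relations leave the order of parcel-18 and parcel-2 undetermined.

undetermined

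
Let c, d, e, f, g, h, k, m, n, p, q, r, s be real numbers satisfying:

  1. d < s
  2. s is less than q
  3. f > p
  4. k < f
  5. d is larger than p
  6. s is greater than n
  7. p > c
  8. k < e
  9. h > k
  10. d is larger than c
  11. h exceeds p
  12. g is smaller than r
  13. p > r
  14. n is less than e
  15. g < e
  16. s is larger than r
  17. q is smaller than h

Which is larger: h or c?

h

c < p and p < d give c < d.
Then d < s extends the chain to s.
With s < q: c < p < d < s < q.
Then q < h extends the chain to h.
So c < h; h is the larger of the two.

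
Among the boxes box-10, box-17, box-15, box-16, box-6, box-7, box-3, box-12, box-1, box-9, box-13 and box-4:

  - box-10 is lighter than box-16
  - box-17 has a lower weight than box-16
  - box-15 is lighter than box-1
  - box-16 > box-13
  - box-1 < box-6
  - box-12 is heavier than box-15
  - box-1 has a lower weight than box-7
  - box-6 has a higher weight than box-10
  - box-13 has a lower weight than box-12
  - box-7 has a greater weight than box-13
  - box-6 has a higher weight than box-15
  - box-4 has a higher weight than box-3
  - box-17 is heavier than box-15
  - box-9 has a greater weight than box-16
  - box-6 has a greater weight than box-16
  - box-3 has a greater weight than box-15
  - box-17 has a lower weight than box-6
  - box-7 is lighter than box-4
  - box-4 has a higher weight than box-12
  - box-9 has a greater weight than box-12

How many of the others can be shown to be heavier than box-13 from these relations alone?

From box-13 the given relations immediately reach box-12, box-16, box-7.
From those, box-6, box-9, box-4 — 6 in total.
Nothing else is reachable above box-13; 6 in all.

6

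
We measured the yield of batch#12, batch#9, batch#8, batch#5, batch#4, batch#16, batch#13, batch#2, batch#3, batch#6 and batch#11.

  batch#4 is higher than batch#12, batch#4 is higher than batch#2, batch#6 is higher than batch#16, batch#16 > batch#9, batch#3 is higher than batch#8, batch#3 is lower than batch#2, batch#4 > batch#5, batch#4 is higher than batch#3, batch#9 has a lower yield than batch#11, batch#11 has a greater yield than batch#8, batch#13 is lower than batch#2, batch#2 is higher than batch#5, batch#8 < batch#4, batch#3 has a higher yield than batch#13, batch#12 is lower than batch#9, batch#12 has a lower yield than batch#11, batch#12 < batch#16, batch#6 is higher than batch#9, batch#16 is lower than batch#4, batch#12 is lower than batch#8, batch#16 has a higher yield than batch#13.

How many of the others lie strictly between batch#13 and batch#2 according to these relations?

The relations place batch#13 below batch#2. An element lies strictly between them when it is forced above batch#13 and also forced below batch#2.
Above batch#13: {batch#16, batch#3, batch#6, batch#4}. Below batch#2: {batch#12, batch#5, batch#8, batch#3}.
Intersection: {batch#3} — 1.

1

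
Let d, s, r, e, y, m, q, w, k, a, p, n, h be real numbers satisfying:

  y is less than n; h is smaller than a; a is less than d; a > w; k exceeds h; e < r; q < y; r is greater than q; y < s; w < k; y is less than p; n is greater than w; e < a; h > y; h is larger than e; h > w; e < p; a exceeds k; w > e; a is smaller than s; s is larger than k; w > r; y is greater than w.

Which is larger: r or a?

r < w and w < y give r < y.
Then y < h extends the chain to h.
With h < k: r < w < y < h < k.
Then k < a extends the chain to a.
So r < a; a is the larger of the two.

a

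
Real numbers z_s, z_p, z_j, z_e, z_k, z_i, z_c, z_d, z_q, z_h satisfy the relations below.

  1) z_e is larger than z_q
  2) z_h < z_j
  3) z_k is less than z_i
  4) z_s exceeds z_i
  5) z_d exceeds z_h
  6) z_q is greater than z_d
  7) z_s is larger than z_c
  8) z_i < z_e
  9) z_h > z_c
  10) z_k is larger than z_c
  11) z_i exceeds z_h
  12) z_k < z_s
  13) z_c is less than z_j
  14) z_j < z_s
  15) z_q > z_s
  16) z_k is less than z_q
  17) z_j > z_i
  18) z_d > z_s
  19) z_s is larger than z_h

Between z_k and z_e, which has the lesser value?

z_k

z_k < z_i and z_i < z_j give z_k < z_j.
With z_j < z_s: z_k < z_i < z_j < z_s.
With z_s < z_d: z_k < z_i < z_j < z_s < z_d.
Then z_d < z_q extends the chain to z_q.
With z_q < z_e: z_k < z_i < z_j < z_s < z_d < z_q < z_e.
So z_k < z_e; z_k is the smaller of the two.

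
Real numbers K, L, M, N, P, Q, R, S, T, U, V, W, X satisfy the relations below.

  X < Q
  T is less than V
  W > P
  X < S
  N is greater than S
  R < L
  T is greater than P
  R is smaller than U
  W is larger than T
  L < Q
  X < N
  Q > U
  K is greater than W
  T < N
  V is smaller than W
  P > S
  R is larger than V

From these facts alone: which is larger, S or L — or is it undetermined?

Following the relations from S: S < P < T < V < R < L.
So L is larger.

L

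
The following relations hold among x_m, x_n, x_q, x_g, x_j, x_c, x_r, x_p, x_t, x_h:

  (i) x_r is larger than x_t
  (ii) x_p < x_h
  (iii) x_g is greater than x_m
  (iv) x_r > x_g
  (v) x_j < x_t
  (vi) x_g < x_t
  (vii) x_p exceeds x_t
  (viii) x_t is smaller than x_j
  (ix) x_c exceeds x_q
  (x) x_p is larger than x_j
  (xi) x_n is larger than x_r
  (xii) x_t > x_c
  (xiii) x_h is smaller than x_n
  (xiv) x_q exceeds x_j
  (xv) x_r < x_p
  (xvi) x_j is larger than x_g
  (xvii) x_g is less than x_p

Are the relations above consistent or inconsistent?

We have x_t < x_j stated directly, yet also x_j < x_q < x_c < x_t by chaining the others — so x_j < x_t. Contradiction.

inconsistent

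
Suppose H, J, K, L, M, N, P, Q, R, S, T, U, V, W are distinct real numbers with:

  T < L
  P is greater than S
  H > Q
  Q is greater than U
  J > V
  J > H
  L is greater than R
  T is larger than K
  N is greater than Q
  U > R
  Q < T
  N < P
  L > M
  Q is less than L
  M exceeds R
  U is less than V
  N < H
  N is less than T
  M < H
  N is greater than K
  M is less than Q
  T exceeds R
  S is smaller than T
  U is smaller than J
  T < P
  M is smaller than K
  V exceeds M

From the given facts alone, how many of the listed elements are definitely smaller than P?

From P the given relations immediately reach S, N, T.
From those, R, K, Q — 6 in total.
From those, M, U — 8 in total.
No other element is forced below P by the given relations, so the count is 8.

8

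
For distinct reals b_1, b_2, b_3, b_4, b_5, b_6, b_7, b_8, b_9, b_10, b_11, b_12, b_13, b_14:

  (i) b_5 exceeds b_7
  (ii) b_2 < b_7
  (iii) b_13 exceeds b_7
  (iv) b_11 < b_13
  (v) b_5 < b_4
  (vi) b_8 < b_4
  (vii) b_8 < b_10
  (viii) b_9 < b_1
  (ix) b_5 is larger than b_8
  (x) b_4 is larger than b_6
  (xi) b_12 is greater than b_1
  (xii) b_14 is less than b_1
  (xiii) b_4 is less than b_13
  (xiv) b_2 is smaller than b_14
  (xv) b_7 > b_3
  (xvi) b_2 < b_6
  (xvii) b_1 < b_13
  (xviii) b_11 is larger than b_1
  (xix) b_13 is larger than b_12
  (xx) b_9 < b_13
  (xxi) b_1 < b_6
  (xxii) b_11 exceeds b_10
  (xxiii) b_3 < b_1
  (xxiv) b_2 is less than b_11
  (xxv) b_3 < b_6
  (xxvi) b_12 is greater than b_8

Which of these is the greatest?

b_13

b_9 is not greatest since b_9 < b_13; b_3 is not greatest since b_3 < b_1; b_2 is not greatest since b_2 < b_14; b_8 is not greatest since b_8 < b_12; b_7 is not greatest since b_7 < b_5; b_14 is not greatest since b_14 < b_1; b_1 is not greatest since b_1 < b_11; b_6 is not greatest since b_6 < b_4; b_10 is not greatest since b_10 < b_11; b_5 is not greatest since b_5 < b_4; b_12 is not greatest since b_12 < b_13; b_4 is not greatest since b_4 < b_13; b_11 is not greatest since b_11 < b_13.
Only b_13 has nothing above it, so b_13 is the greatest.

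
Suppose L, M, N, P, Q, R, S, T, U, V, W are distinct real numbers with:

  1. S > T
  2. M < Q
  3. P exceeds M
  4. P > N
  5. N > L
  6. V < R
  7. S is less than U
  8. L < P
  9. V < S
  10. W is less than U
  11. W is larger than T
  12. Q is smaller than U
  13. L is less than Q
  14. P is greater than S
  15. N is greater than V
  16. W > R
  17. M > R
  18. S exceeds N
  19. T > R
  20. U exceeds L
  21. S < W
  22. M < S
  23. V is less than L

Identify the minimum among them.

V

Chaining upward from V: directly above it, R, L, N, S; then M, T, Q, W, U, P.
That covers every other element, and nothing is given below V, so V is the minimum.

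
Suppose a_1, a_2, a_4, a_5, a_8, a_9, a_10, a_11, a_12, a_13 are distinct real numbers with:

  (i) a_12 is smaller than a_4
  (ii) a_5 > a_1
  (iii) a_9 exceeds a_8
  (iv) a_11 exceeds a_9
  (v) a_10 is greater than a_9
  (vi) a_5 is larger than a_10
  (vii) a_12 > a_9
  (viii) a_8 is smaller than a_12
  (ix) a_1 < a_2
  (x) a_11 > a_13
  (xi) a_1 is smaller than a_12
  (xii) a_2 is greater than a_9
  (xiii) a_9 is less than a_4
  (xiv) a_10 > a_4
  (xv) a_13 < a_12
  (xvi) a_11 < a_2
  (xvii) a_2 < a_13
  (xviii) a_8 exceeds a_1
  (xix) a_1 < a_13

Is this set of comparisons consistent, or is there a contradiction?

inconsistent

We have a_13 < a_11 stated directly, yet also a_11 < a_2 < a_13 by chaining the others — so a_11 < a_13. Contradiction.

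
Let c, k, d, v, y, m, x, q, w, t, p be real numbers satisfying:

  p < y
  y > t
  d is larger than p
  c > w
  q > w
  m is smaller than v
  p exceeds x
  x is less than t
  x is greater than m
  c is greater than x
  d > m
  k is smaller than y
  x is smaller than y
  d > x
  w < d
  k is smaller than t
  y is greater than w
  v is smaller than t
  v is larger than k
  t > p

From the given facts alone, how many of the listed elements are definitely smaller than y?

7

The elements the relations force below y are k, m, w, x, p, v, t — no chain reaches any other.
That is 7.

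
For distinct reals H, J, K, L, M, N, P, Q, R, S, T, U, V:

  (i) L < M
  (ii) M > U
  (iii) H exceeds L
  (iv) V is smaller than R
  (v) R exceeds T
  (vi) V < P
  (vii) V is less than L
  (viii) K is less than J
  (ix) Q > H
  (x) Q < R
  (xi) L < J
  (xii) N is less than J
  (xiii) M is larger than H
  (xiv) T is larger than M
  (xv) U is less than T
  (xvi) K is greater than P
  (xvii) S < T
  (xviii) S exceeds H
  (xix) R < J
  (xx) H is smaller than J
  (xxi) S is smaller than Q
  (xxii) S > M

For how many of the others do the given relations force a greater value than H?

Directly above H: M, S, Q, J.
One step further: T, R (6 so far).
Nothing else is reachable above H; 6 in all.

6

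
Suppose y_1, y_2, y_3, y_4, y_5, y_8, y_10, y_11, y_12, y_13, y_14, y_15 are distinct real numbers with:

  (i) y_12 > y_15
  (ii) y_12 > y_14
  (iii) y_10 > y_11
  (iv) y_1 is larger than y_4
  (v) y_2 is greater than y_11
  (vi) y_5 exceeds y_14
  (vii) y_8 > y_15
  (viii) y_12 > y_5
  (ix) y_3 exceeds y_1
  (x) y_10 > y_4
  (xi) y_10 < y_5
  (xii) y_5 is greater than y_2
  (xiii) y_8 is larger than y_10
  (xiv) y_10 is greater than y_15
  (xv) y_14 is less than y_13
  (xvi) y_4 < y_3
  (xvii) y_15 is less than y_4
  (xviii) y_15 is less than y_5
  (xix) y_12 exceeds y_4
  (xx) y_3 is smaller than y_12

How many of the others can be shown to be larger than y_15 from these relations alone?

7

Directly above y_15: y_4, y_10, y_5, y_8, y_12.
One step further: y_1, y_3 (7 so far).
Nothing else is reachable above y_15; 7 in all.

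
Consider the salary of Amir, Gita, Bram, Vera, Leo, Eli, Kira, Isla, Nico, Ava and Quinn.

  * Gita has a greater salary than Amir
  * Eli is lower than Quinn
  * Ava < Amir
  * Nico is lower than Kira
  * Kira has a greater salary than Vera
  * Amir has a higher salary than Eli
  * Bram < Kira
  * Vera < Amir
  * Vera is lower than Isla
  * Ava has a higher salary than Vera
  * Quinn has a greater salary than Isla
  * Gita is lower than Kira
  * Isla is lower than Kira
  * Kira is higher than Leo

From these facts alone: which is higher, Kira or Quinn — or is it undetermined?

Following every chain through Quinn: below Quinn we get Vera, Eli, Isla.
Kira is not reached, and no chain runs the other way from Kira to Quinn.
So the given relations leave the order of Quinn and Kira undetermined.

undetermined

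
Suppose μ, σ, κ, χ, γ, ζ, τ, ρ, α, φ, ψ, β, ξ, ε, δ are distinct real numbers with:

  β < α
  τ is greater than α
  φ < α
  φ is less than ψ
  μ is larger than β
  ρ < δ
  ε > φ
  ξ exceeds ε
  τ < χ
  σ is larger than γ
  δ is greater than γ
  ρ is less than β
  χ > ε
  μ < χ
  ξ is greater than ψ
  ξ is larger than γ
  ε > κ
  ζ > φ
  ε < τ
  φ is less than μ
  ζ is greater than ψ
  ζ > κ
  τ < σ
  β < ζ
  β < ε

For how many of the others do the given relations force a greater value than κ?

Directly above κ: ε, ζ.
One step further: τ, ξ, χ (5 so far).
One step further: σ (6 so far).
No other element is forced above κ by the given relations, so the count is 6.

6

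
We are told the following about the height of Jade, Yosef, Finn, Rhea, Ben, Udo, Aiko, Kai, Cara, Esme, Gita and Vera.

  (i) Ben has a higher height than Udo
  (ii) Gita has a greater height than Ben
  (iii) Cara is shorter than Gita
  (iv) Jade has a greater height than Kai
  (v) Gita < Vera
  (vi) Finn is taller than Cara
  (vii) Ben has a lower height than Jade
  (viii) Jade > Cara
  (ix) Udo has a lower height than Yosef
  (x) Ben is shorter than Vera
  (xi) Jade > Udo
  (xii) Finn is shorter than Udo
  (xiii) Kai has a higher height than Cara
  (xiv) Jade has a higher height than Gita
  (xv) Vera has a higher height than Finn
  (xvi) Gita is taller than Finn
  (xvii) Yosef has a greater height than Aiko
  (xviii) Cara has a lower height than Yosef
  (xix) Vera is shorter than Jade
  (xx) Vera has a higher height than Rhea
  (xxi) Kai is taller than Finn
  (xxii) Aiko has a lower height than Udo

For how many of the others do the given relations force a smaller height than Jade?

From Jade the given relations immediately reach Cara, Udo, Kai, Ben, Gita, Vera.
From those, Rhea, Aiko, Finn — 9 in total.
No other element is forced below Jade by the given relations, so the count is 9.

9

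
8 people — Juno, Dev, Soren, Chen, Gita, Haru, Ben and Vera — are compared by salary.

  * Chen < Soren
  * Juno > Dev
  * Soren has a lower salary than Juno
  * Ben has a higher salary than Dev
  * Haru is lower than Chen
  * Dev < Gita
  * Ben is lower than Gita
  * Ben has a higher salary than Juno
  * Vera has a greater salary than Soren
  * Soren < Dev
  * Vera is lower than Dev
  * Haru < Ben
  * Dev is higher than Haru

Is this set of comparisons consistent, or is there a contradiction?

The single ordering Haru < Chen < Soren < Vera < Dev < Juno < Ben < Gita satisfies every listed relation, so no contradiction arises.

consistent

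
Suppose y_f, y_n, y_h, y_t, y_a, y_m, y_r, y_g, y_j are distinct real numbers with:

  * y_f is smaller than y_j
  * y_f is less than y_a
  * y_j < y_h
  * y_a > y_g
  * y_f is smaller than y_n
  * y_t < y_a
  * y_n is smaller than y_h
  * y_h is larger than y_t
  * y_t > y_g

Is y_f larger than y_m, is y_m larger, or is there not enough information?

Following every chain through y_m: nothing is chained to y_m.
y_f is not reached, and no chain runs the other way from y_f to y_m.
So the given relations leave the order of y_m and y_f undetermined.

undetermined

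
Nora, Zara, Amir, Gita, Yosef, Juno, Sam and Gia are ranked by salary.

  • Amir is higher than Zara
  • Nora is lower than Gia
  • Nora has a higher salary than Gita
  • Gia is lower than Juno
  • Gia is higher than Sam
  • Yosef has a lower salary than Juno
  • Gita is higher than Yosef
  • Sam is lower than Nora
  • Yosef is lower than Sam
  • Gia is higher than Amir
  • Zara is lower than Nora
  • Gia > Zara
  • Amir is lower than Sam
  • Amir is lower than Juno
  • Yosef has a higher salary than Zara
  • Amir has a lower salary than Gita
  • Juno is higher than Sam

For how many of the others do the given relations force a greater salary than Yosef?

5

Directly above Yosef: Sam, Gita, Juno.
One step further: Nora, Gia (5 so far).
No other element is forced above Yosef by the given relations, so the count is 5.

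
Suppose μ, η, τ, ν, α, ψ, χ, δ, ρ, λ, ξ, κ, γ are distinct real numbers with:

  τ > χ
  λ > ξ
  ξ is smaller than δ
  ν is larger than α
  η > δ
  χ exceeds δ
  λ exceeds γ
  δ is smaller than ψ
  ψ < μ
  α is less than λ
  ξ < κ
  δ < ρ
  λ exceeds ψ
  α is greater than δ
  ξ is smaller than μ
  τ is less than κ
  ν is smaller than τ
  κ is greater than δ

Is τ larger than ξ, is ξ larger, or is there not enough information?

τ

ξ < δ < α < ν < τ, by transitivity through δ, α, ν.
So τ is larger.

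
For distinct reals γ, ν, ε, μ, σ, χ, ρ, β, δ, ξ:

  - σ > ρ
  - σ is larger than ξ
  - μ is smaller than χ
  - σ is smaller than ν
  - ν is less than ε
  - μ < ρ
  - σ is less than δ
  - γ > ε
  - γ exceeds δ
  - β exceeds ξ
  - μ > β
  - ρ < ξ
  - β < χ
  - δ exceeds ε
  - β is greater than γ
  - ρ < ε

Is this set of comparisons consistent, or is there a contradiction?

We have β < μ stated directly, yet also μ < ρ < ξ < σ < ν < ε < δ < γ < β by chaining the others — so μ < β. Contradiction.

inconsistent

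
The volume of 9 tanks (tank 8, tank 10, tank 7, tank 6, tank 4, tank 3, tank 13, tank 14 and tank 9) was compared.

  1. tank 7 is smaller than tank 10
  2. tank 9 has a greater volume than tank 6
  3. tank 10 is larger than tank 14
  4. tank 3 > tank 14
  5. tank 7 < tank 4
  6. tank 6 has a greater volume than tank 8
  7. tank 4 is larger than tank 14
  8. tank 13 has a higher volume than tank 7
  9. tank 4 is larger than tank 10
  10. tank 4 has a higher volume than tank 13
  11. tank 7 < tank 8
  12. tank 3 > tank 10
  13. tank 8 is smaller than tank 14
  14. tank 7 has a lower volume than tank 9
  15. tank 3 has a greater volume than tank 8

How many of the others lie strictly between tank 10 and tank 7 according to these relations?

The relations place tank 7 below tank 10. An element lies strictly between them when it is forced above tank 7 and also forced below tank 10.
Above tank 7: {tank 8, tank 6, tank 13, tank 9, tank 14, tank 3, tank 4}. Below tank 10: {tank 8, tank 14}.
Intersection: {tank 8, tank 14} — 2.

2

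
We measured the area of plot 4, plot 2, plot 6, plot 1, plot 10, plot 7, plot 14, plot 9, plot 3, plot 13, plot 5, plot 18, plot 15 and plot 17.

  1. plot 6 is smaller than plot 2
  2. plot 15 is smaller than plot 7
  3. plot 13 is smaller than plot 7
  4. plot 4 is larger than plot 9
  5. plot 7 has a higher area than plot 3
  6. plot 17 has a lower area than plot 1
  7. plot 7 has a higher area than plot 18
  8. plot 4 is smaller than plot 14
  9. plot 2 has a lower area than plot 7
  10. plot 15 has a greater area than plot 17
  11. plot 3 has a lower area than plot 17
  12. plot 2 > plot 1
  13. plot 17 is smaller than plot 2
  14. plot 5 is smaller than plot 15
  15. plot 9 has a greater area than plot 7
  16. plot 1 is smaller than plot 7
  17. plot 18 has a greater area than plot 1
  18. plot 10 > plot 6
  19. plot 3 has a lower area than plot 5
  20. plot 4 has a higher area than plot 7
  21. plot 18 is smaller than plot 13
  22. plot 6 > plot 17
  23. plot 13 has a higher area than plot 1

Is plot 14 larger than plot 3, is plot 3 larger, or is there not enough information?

plot 14

The relevant relations are plot 3 < plot 17; plot 17 < plot 1; plot 1 < plot 18; plot 18 < plot 13; plot 13 < plot 7; plot 7 < plot 9; plot 9 < plot 4; plot 4 < plot 14.
Together: plot 3 < plot 17 < plot 1 < plot 18 < plot 13 < plot 7 < plot 9 < plot 4 < plot 14.
So plot 14 is larger.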